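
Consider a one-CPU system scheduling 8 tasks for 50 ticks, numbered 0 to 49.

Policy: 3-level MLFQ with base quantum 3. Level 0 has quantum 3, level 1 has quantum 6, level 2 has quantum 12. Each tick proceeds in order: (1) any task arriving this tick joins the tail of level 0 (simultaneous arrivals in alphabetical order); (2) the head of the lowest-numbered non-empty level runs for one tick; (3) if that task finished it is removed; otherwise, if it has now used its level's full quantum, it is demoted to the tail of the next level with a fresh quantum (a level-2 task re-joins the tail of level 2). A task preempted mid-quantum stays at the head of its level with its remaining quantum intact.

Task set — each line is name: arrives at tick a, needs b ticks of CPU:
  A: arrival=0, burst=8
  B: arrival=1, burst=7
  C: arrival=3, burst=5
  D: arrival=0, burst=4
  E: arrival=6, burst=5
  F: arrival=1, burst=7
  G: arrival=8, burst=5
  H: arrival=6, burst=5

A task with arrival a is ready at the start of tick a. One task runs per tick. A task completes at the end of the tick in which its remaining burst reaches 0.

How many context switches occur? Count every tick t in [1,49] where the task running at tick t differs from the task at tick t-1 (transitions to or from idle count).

context switches = 16

t=0: L0/L1/L2 = AD/-/- → run A
t=1: L0/L1/L2 = ADBF/-/- → run A
t=2: L0/L1/L2 = ADBF/-/- → run A
t=3: L0/L1/L2 = DBFC/A/- → run D
t=4: L0/L1/L2 = DBFC/A/- → run D
t=5: L0/L1/L2 = DBFC/A/- → run D
t=6: L0/L1/L2 = BFCEH/AD/- → run B
t=7: L0/L1/L2 = BFCEH/AD/- → run B
t=8: L0/L1/L2 = BFCEHG/AD/- → run B
t=9: L0/L1/L2 = FCEHG/ADB/- → run F
t=10: L0/L1/L2 = FCEHG/ADB/- → run F
t=11: L0/L1/L2 = FCEHG/ADB/- → run F
t=12: L0/L1/L2 = CEHG/ADBF/- → run C
t=13: L0/L1/L2 = CEHG/ADBF/- → run C
t=14: L0/L1/L2 = CEHG/ADBF/- → run C
t=15: L0/L1/L2 = EHG/ADBFC/- → run E
t=16: L0/L1/L2 = EHG/ADBFC/- → run E
t=17: L0/L1/L2 = EHG/ADBFC/- → run E
t=18: L0/L1/L2 = HG/ADBFCE/- → run H
t=19: L0/L1/L2 = HG/ADBFCE/- → run H
t=20: L0/L1/L2 = HG/ADBFCE/- → run H
t=21: L0/L1/L2 = G/ADBFCEH/- → run G
t=22: L0/L1/L2 = G/ADBFCEH/- → run G
t=23: L0/L1/L2 = G/ADBFCEH/- → run G
t=24: L0/L1/L2 = -/ADBFCEHG/- → run A
t=25: L0/L1/L2 = -/ADBFCEHG/- → run A
t=26: L0/L1/L2 = -/ADBFCEHG/- → run A
t=27: L0/L1/L2 = -/ADBFCEHG/- → run A
t=28: L0/L1/L2 = -/ADBFCEHG/- → run A
t=29: L0/L1/L2 = -/DBFCEHG/- → run D
t=30: L0/L1/L2 = -/BFCEHG/- → run B
t=31: L0/L1/L2 = -/BFCEHG/- → run B
t=32: L0/L1/L2 = -/BFCEHG/- → run B
t=33: L0/L1/L2 = -/BFCEHG/- → run B
t=34: L0/L1/L2 = -/FCEHG/- → run F
t=35: L0/L1/L2 = -/FCEHG/- → run F
t=36: L0/L1/L2 = -/FCEHG/- → run F
t=37: L0/L1/L2 = -/FCEHG/- → run F
t=38: L0/L1/L2 = -/CEHG/- → run C
t=39: L0/L1/L2 = -/CEHG/- → run C
t=40: L0/L1/L2 = -/EHG/- → run E
t=41: L0/L1/L2 = -/EHG/- → run E
t=42: L0/L1/L2 = -/HG/- → run H
t=43: L0/L1/L2 = -/HG/- → run H
t=44: L0/L1/L2 = -/G/- → run G
t=45: L0/L1/L2 = -/G/- → run G
t=46: (idle)
t=47: (idle)
t=48: (idle)
t=49: (idle)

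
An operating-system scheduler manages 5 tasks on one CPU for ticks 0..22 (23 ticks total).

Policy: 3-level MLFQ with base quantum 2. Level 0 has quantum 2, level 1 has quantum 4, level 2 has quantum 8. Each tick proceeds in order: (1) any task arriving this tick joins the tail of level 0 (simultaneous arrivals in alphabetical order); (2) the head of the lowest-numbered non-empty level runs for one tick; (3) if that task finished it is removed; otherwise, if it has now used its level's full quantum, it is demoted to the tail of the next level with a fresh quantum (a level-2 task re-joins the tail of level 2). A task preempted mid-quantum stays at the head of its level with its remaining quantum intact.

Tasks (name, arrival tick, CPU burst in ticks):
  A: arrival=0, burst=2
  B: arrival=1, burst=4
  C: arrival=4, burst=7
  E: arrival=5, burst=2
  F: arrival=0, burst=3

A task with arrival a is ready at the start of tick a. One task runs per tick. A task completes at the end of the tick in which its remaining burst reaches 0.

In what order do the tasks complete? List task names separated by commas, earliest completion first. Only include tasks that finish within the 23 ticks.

t=0: L0/L1/L2 = AF/-/- → run A
t=1: L0/L1/L2 = AFB/-/- → run A
t=2: L0/L1/L2 = FB/-/- → run F
t=3: L0/L1/L2 = FB/-/- → run F
t=4: L0/L1/L2 = BC/F/- → run B
t=5: L0/L1/L2 = BCE/F/- → run B
t=6: L0/L1/L2 = CE/FB/- → run C
t=7: L0/L1/L2 = CE/FB/- → run C
t=8: L0/L1/L2 = E/FBC/- → run E
t=9: L0/L1/L2 = E/FBC/- → run E
t=10: L0/L1/L2 = -/FBC/- → run F
t=11: L0/L1/L2 = -/BC/- → run B
t=12: L0/L1/L2 = -/BC/- → run B
t=13: L0/L1/L2 = -/C/- → run C
t=14: L0/L1/L2 = -/C/- → run C
t=15: L0/L1/L2 = -/C/- → run C
t=16: L0/L1/L2 = -/C/- → run C
t=17: L0/L1/L2 = -/-/C → run C
t=18: (idle)
t=19: (idle)
t=20: (idle)
t=21: (idle)
t=22: (idle)

completion order = A, E, F, B, C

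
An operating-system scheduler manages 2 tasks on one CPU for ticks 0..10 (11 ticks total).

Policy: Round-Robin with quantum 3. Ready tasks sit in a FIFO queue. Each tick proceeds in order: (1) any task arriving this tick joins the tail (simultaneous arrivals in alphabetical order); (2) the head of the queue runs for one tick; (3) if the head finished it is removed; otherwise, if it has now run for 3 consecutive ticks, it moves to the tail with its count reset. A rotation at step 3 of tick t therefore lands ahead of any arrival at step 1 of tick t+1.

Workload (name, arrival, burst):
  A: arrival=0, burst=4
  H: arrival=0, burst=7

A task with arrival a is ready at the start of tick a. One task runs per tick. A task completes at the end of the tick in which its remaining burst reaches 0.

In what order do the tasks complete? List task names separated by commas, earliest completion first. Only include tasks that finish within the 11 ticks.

completion order = A, H

t=0: queue=[A,H] q_used=0 → run A
t=1: queue=[A,H] q_used=1 → run A
t=2: queue=[A,H] q_used=2 → run A
t=3: queue=[H,A] q_used=0 → run H
t=4: queue=[H,A] q_used=1 → run H
t=5: queue=[H,A] q_used=2 → run H
t=6: queue=[A,H] q_used=0 → run A
t=7: queue=[H] q_used=0 → run H
t=8: queue=[H] q_used=1 → run H
t=9: queue=[H] q_used=2 → run H
t=10: queue=[H] q_used=0 → run H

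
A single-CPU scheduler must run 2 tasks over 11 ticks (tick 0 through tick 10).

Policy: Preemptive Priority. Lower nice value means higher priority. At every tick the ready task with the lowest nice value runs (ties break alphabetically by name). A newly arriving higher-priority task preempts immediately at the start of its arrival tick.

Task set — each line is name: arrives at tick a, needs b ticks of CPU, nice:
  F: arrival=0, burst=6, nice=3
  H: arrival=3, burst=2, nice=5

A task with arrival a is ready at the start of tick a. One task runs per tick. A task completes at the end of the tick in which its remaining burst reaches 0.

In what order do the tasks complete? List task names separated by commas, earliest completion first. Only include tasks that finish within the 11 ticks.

t=0: ready={F} → run F
t=1: ready={F} → run F
t=2: ready={F} → run F
t=3: ready={F,H} → run F
t=4: ready={F,H} → run F
t=5: ready={F,H} → run F
t=6: ready={H} → run H
t=7: ready={H} → run H
t=8: (idle)
t=9: (idle)
t=10: (idle)

completion order = F, H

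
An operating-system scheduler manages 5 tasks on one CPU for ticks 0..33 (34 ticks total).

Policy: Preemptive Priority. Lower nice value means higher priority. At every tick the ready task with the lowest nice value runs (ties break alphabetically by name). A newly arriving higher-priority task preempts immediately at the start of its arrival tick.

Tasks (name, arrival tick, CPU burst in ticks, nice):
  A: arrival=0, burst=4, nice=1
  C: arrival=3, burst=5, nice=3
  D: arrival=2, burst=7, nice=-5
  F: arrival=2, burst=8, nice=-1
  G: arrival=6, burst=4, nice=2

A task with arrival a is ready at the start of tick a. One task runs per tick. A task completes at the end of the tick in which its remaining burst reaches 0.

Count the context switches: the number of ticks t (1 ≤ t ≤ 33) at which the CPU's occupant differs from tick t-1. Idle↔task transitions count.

context switches = 6

t=0: ready={A} → run A
t=1: ready={A} → run A
t=2: ready={A,D,F} → run D
t=3: ready={A,C,D,F} → run D
t=4: ready={A,C,D,F} → run D
t=5: ready={A,C,D,F} → run D
t=6: ready={A,C,D,F,G} → run D
t=7: ready={A,C,D,F,G} → run D
t=8: ready={A,C,D,F,G} → run D
t=9: ready={A,C,F,G} → run F
t=10: ready={A,C,F,G} → run F
t=11: ready={A,C,F,G} → run F
t=12: ready={A,C,F,G} → run F
t=13: ready={A,C,F,G} → run F
t=14: ready={A,C,F,G} → run F
t=15: ready={A,C,F,G} → run F
t=16: ready={A,C,F,G} → run F
t=17: ready={A,C,G} → run A
t=18: ready={A,C,G} → run A
t=19: ready={C,G} → run G
t=20: ready={C,G} → run G
t=21: ready={C,G} → run G
t=22: ready={C,G} → run G
t=23: ready={C} → run C
t=24: ready={C} → run C
t=25: ready={C} → run C
t=26: ready={C} → run C
t=27: ready={C} → run C
t=28: (idle)
t=29: (idle)
t=30: (idle)
t=31: (idle)
t=32: (idle)
t=33: (idle)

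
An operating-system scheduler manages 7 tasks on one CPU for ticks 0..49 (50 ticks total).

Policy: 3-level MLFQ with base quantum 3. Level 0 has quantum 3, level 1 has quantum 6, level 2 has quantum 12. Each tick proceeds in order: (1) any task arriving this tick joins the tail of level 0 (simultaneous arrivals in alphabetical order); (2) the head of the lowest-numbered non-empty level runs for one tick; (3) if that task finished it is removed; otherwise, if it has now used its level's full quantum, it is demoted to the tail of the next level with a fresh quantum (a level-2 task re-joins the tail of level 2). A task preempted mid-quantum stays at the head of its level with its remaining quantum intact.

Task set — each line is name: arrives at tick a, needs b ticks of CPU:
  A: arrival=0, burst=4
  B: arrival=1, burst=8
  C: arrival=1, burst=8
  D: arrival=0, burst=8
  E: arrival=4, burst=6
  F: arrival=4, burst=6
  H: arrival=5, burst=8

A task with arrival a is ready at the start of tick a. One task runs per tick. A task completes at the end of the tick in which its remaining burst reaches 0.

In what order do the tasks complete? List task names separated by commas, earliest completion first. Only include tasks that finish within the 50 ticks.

completion order = A, D, B, C, E, F, H

t=0: L0/L1/L2 = AD/-/- → run A
t=1: L0/L1/L2 = ADBC/-/- → run A
t=2: L0/L1/L2 = ADBC/-/- → run A
t=3: L0/L1/L2 = DBC/A/- → run D
t=4: L0/L1/L2 = DBCEF/A/- → run D
t=5: L0/L1/L2 = DBCEFH/A/- → run D
t=6: L0/L1/L2 = BCEFH/AD/- → run B
t=7: L0/L1/L2 = BCEFH/AD/- → run B
t=8: L0/L1/L2 = BCEFH/AD/- → run B
t=9: L0/L1/L2 = CEFH/ADB/- → run C
t=10: L0/L1/L2 = CEFH/ADB/- → run C
t=11: L0/L1/L2 = CEFH/ADB/- → run C
t=12: L0/L1/L2 = EFH/ADBC/- → run E
t=13: L0/L1/L2 = EFH/ADBC/- → run E
t=14: L0/L1/L2 = EFH/ADBC/- → run E
t=15: L0/L1/L2 = FH/ADBCE/- → run F
t=16: L0/L1/L2 = FH/ADBCE/- → run F
t=17: L0/L1/L2 = FH/ADBCE/- → run F
t=18: L0/L1/L2 = H/ADBCEF/- → run H
t=19: L0/L1/L2 = H/ADBCEF/- → run H
t=20: L0/L1/L2 = H/ADBCEF/- → run H
t=21: L0/L1/L2 = -/ADBCEFH/- → run A
t=22: L0/L1/L2 = -/DBCEFH/- → run D
t=23: L0/L1/L2 = -/DBCEFH/- → run D
t=24: L0/L1/L2 = -/DBCEFH/- → run D
t=25: L0/L1/L2 = -/DBCEFH/- → run D
t=26: L0/L1/L2 = -/DBCEFH/- → run D
t=27: L0/L1/L2 = -/BCEFH/- → run B
t=28: L0/L1/L2 = -/BCEFH/- → run B
t=29: L0/L1/L2 = -/BCEFH/- → run B
t=30: L0/L1/L2 = -/BCEFH/- → run B
t=31: L0/L1/L2 = -/BCEFH/- → run B
t=32: L0/L1/L2 = -/CEFH/- → run C
t=33: L0/L1/L2 = -/CEFH/- → run C
t=34: L0/L1/L2 = -/CEFH/- → run C
t=35: L0/L1/L2 = -/CEFH/- → run C
t=36: L0/L1/L2 = -/CEFH/- → run C
t=37: L0/L1/L2 = -/EFH/- → run E
t=38: L0/L1/L2 = -/EFH/- → run E
t=39: L0/L1/L2 = -/EFH/- → run E
t=40: L0/L1/L2 = -/FH/- → run F
t=41: L0/L1/L2 = -/FH/- → run F
t=42: L0/L1/L2 = -/FH/- → run F
t=43: L0/L1/L2 = -/H/- → run H
t=44: L0/L1/L2 = -/H/- → run H
t=45: L0/L1/L2 = -/H/- → run H
t=46: L0/L1/L2 = -/H/- → run H
t=47: L0/L1/L2 = -/H/- → run H
t=48: (idle)
t=49: (idle)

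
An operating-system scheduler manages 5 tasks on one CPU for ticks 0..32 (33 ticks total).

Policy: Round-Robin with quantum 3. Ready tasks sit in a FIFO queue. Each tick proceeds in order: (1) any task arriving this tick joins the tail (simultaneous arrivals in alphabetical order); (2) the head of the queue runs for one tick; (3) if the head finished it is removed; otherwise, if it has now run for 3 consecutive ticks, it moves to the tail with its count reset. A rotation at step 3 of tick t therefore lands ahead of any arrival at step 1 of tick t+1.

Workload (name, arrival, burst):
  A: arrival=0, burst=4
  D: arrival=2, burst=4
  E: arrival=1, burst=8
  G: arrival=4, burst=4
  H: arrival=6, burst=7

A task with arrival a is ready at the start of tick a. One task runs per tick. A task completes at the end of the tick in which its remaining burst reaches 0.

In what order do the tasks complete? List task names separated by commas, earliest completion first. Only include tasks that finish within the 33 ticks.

t=0: queue=[A] q_used=0 → run A
t=1: queue=[A,E] q_used=1 → run A
t=2: queue=[A,E,D] q_used=2 → run A
t=3: queue=[E,D,A] q_used=0 → run E
t=4: queue=[E,D,A,G] q_used=1 → run E
t=5: queue=[E,D,A,G] q_used=2 → run E
t=6: queue=[D,A,G,E,H] q_used=0 → run D
t=7: queue=[D,A,G,E,H] q_used=1 → run D
t=8: queue=[D,A,G,E,H] q_used=2 → run D
t=9: queue=[A,G,E,H,D] q_used=0 → run A
t=10: queue=[G,E,H,D] q_used=0 → run G
t=11: queue=[G,E,H,D] q_used=1 → run G
t=12: queue=[G,E,H,D] q_used=2 → run G
t=13: queue=[E,H,D,G] q_used=0 → run E
t=14: queue=[E,H,D,G] q_used=1 → run E
t=15: queue=[E,H,D,G] q_used=2 → run E
t=16: queue=[H,D,G,E] q_used=0 → run H
t=17: queue=[H,D,G,E] q_used=1 → run H
t=18: queue=[H,D,G,E] q_used=2 → run H
t=19: queue=[D,G,E,H] q_used=0 → run D
t=20: queue=[G,E,H] q_used=0 → run G
t=21: queue=[E,H] q_used=0 → run E
t=22: queue=[E,H] q_used=1 → run E
t=23: queue=[H] q_used=0 → run H
t=24: queue=[H] q_used=1 → run H
t=25: queue=[H] q_used=2 → run H
t=26: queue=[H] q_used=0 → run H
t=27: (idle)
t=28: (idle)
t=29: (idle)
t=30: (idle)
t=31: (idle)
t=32: (idle)

completion order = A, D, G, E, H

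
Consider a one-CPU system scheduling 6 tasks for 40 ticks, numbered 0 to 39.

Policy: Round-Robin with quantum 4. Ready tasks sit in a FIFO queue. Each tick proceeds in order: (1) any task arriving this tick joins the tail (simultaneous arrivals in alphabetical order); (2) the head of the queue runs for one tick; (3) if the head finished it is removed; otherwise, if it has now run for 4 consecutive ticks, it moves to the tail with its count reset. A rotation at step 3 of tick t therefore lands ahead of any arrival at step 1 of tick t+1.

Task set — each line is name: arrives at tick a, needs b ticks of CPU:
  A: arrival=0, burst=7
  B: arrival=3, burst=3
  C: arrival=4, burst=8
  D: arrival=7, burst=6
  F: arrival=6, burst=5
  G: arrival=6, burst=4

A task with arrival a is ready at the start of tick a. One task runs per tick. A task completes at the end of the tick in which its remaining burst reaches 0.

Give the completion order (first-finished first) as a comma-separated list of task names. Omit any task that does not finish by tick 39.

completion order = B, A, G, C, F, D

t=0: queue=[A] q_used=0 → run A
t=1: queue=[A] q_used=1 → run A
t=2: queue=[A] q_used=2 → run A
t=3: queue=[A,B] q_used=3 → run A
t=4: queue=[B,A,C] q_used=0 → run B
t=5: queue=[B,A,C] q_used=1 → run B
t=6: queue=[B,A,C,F,G] q_used=2 → run B
t=7: queue=[A,C,F,G,D] q_used=0 → run A
t=8: queue=[A,C,F,G,D] q_used=1 → run A
t=9: queue=[A,C,F,G,D] q_used=2 → run A
t=10: queue=[C,F,G,D] q_used=0 → run C
t=11: queue=[C,F,G,D] q_used=1 → run C
t=12: queue=[C,F,G,D] q_used=2 → run C
t=13: queue=[C,F,G,D] q_used=3 → run C
t=14: queue=[F,G,D,C] q_used=0 → run F
t=15: queue=[F,G,D,C] q_used=1 → run F
t=16: queue=[F,G,D,C] q_used=2 → run F
t=17: queue=[F,G,D,C] q_used=3 → run F
t=18: queue=[G,D,C,F] q_used=0 → run G
t=19: queue=[G,D,C,F] q_used=1 → run G
t=20: queue=[G,D,C,F] q_used=2 → run G
t=21: queue=[G,D,C,F] q_used=3 → run G
t=22: queue=[D,C,F] q_used=0 → run D
t=23: queue=[D,C,F] q_used=1 → run D
t=24: queue=[D,C,F] q_used=2 → run D
t=25: queue=[D,C,F] q_used=3 → run D
t=26: queue=[C,F,D] q_used=0 → run C
t=27: queue=[C,F,D] q_used=1 → run C
t=28: queue=[C,F,D] q_used=2 → run C
t=29: queue=[C,F,D] q_used=3 → run C
t=30: queue=[F,D] q_used=0 → run F
t=31: queue=[D] q_used=0 → run D
t=32: queue=[D] q_used=1 → run D
t=33: (idle)
t=34: (idle)
t=35: (idle)
t=36: (idle)
t=37: (idle)
t=38: (idle)
t=39: (idle)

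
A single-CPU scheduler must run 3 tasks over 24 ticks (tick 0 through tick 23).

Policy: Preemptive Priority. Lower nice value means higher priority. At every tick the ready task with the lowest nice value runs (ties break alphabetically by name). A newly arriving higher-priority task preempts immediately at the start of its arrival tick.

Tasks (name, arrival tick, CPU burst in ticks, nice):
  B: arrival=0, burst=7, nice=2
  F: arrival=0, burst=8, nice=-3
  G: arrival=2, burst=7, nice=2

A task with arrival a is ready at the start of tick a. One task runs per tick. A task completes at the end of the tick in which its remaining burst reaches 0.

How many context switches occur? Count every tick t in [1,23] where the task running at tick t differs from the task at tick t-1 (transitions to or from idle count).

t=0: ready={B,F} → run F
t=1: ready={B,F} → run F
t=2: ready={B,F,G} → run F
t=3: ready={B,F,G} → run F
t=4: ready={B,F,G} → run F
t=5: ready={B,F,G} → run F
t=6: ready={B,F,G} → run F
t=7: ready={B,F,G} → run F
t=8: ready={B,G} → run B
t=9: ready={B,G} → run B
t=10: ready={B,G} → run B
t=11: ready={B,G} → run B
t=12: ready={B,G} → run B
t=13: ready={B,G} → run B
t=14: ready={B,G} → run B
t=15: ready={G} → run G
t=16: ready={G} → run G
t=17: ready={G} → run G
t=18: ready={G} → run G
t=19: ready={G} → run G
t=20: ready={G} → run G
t=21: ready={G} → run G
t=22: (idle)
t=23: (idle)

context switches = 3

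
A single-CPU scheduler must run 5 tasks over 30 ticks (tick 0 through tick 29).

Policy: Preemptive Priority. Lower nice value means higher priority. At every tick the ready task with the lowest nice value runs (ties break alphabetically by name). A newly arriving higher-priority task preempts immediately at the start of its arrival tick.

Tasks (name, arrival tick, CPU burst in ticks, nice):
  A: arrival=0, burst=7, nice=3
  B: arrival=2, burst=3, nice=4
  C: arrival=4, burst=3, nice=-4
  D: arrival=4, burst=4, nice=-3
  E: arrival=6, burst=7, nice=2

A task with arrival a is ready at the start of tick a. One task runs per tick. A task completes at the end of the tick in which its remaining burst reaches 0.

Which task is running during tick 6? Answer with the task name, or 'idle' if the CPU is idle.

running at tick 6 = C

t=0: ready={A} → run A
t=1: ready={A} → run A
t=2: ready={A,B} → run A
t=3: ready={A,B} → run A
t=4: ready={A,B,C,D} → run C
t=5: ready={A,B,C,D} → run C
t=6: ready={A,B,C,D,E} → run C
t=7: ready={A,B,D,E} → run D
t=8: ready={A,B,D,E} → run D
t=9: ready={A,B,D,E} → run D
t=10: ready={A,B,D,E} → run D
t=11: ready={A,B,E} → run E
t=12: ready={A,B,E} → run E
t=13: ready={A,B,E} → run E
t=14: ready={A,B,E} → run E
t=15: ready={A,B,E} → run E
t=16: ready={A,B,E} → run E
t=17: ready={A,B,E} → run E
t=18: ready={A,B} → run A
t=19: ready={A,B} → run A
t=20: ready={A,B} → run A
t=21: ready={B} → run B
t=22: ready={B} → run B
t=23: ready={B} → run B
t=24: (idle)
t=25: (idle)
t=26: (idle)
t=27: (idle)
t=28: (idle)
t=29: (idle)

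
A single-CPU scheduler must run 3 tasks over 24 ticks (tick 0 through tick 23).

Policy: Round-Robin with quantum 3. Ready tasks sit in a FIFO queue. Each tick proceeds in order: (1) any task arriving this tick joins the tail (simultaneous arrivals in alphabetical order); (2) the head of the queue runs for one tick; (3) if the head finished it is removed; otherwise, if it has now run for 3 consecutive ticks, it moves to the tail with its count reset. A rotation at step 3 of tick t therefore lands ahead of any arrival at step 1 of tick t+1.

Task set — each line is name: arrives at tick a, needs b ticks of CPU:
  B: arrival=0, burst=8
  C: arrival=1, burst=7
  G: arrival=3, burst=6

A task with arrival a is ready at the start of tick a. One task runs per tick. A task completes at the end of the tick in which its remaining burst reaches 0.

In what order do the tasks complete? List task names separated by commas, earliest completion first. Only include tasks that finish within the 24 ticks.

completion order = B, G, C

t=0: queue=[B] q_used=0 → run B
t=1: queue=[B,C] q_used=1 → run B
t=2: queue=[B,C] q_used=2 → run B
t=3: queue=[C,B,G] q_used=0 → run C
t=4: queue=[C,B,G] q_used=1 → run C
t=5: queue=[C,B,G] q_used=2 → run C
t=6: queue=[B,G,C] q_used=0 → run B
t=7: queue=[B,G,C] q_used=1 → run B
t=8: queue=[B,G,C] q_used=2 → run B
t=9: queue=[G,C,B] q_used=0 → run G
t=10: queue=[G,C,B] q_used=1 → run G
t=11: queue=[G,C,B] q_used=2 → run G
t=12: queue=[C,B,G] q_used=0 → run C
t=13: queue=[C,B,G] q_used=1 → run C
t=14: queue=[C,B,G] q_used=2 → run C
t=15: queue=[B,G,C] q_used=0 → run B
t=16: queue=[B,G,C] q_used=1 → run B
t=17: queue=[G,C] q_used=0 → run G
t=18: queue=[G,C] q_used=1 → run G
t=19: queue=[G,C] q_used=2 → run G
t=20: queue=[C] q_used=0 → run C
t=21: (idle)
t=22: (idle)
t=23: (idle)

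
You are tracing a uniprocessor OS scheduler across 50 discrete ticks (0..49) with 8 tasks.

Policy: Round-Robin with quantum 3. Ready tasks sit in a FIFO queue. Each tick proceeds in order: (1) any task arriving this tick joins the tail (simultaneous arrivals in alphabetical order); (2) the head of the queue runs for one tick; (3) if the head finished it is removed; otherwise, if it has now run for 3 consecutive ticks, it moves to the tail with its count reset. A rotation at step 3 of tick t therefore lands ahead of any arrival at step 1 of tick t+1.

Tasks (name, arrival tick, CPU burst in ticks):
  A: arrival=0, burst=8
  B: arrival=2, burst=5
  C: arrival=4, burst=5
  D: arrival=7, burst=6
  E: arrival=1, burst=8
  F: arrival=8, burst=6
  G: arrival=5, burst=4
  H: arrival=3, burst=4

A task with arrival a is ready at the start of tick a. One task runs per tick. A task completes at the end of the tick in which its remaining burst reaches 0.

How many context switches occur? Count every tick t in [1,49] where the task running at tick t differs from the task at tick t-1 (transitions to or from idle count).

context switches = 18

t=0: queue=[A] q_used=0 → run A
t=1: queue=[A,E] q_used=1 → run A
t=2: queue=[A,E,B] q_used=2 → run A
t=3: queue=[E,B,A,H] q_used=0 → run E
t=4: queue=[E,B,A,H,C] q_used=1 → run E
t=5: queue=[E,B,A,H,C,G] q_used=2 → run E
t=6: queue=[B,A,H,C,G,E] q_used=0 → run B
t=7: queue=[B,A,H,C,G,E,D] q_used=1 → run B
t=8: queue=[B,A,H,C,G,E,D,F] q_used=2 → run B
t=9: queue=[A,H,C,G,E,D,F,B] q_used=0 → run A
t=10: queue=[A,H,C,G,E,D,F,B] q_used=1 → run A
t=11: queue=[A,H,C,G,E,D,F,B] q_used=2 → run A
t=12: queue=[H,C,G,E,D,F,B,A] q_used=0 → run H
t=13: queue=[H,C,G,E,D,F,B,A] q_used=1 → run H
t=14: queue=[H,C,G,E,D,F,B,A] q_used=2 → run H
t=15: queue=[C,G,E,D,F,B,A,H] q_used=0 → run C
t=16: queue=[C,G,E,D,F,B,A,H] q_used=1 → run C
t=17: queue=[C,G,E,D,F,B,A,H] q_used=2 → run C
t=18: queue=[G,E,D,F,B,A,H,C] q_used=0 → run G
t=19: queue=[G,E,D,F,B,A,H,C] q_used=1 → run G
t=20: queue=[G,E,D,F,B,A,H,C] q_used=2 → run G
t=21: queue=[E,D,F,B,A,H,C,G] q_used=0 → run E
t=22: queue=[E,D,F,B,A,H,C,G] q_used=1 → run E
t=23: queue=[E,D,F,B,A,H,C,G] q_used=2 → run E
t=24: queue=[D,F,B,A,H,C,G,E] q_used=0 → run D
t=25: queue=[D,F,B,A,H,C,G,E] q_used=1 → run D
t=26: queue=[D,F,B,A,H,C,G,E] q_used=2 → run D
t=27: queue=[F,B,A,H,C,G,E,D] q_used=0 → run F
t=28: queue=[F,B,A,H,C,G,E,D] q_used=1 → run F
t=29: queue=[F,B,A,H,C,G,E,D] q_used=2 → run F
t=30: queue=[B,A,H,C,G,E,D,F] q_used=0 → run B
t=31: queue=[B,A,H,C,G,E,D,F] q_used=1 → run B
t=32: queue=[A,H,C,G,E,D,F] q_used=0 → run A
t=33: queue=[A,H,C,G,E,D,F] q_used=1 → run A
t=34: queue=[H,C,G,E,D,F] q_used=0 → run H
t=35: queue=[C,G,E,D,F] q_used=0 → run C
t=36: queue=[C,G,E,D,F] q_used=1 → run C
t=37: queue=[G,E,D,F] q_used=0 → run G
t=38: queue=[E,D,F] q_used=0 → run E
t=39: queue=[E,D,F] q_used=1 → run E
t=40: queue=[D,F] q_used=0 → run D
t=41: queue=[D,F] q_used=1 → run D
t=42: queue=[D,F] q_used=2 → run D
t=43: queue=[F] q_used=0 → run F
t=44: queue=[F] q_used=1 → run F
t=45: queue=[F] q_used=2 → run F
t=46: (idle)
t=47: (idle)
t=48: (idle)
t=49: (idle)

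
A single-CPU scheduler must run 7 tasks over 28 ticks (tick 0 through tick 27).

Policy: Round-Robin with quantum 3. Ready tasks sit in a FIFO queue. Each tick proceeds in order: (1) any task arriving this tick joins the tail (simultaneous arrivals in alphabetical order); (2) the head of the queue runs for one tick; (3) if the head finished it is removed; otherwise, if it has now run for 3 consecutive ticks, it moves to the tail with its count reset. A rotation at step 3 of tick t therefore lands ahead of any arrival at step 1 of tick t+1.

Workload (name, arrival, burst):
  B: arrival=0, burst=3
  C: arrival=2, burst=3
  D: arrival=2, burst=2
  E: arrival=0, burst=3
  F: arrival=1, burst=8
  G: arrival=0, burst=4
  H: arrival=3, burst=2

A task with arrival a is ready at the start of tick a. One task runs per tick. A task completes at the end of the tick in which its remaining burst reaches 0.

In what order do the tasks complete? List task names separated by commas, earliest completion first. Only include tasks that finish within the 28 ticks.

t=0: queue=[B,E,G] q_used=0 → run B
t=1: queue=[B,E,G,F] q_used=1 → run B
t=2: queue=[B,E,G,F,C,D] q_used=2 → run B
t=3: queue=[E,G,F,C,D,H] q_used=0 → run E
t=4: queue=[E,G,F,C,D,H] q_used=1 → run E
t=5: queue=[E,G,F,C,D,H] q_used=2 → run E
t=6: queue=[G,F,C,D,H] q_used=0 → run G
t=7: queue=[G,F,C,D,H] q_used=1 → run G
t=8: queue=[G,F,C,D,H] q_used=2 → run G
t=9: queue=[F,C,D,H,G] q_used=0 → run F
t=10: queue=[F,C,D,H,G] q_used=1 → run F
t=11: queue=[F,C,D,H,G] q_used=2 → run F
t=12: queue=[C,D,H,G,F] q_used=0 → run C
t=13: queue=[C,D,H,G,F] q_used=1 → run C
t=14: queue=[C,D,H,G,F] q_used=2 → run C
t=15: queue=[D,H,G,F] q_used=0 → run D
t=16: queue=[D,H,G,F] q_used=1 → run D
t=17: queue=[H,G,F] q_used=0 → run H
t=18: queue=[H,G,F] q_used=1 → run H
t=19: queue=[G,F] q_used=0 → run G
t=20: queue=[F] q_used=0 → run F
t=21: queue=[F] q_used=1 → run F
t=22: queue=[F] q_used=2 → run F
t=23: queue=[F] q_used=0 → run F
t=24: queue=[F] q_used=1 → run F
t=25: (idle)
t=26: (idle)
t=27: (idle)

completion order = B, E, C, D, H, G, F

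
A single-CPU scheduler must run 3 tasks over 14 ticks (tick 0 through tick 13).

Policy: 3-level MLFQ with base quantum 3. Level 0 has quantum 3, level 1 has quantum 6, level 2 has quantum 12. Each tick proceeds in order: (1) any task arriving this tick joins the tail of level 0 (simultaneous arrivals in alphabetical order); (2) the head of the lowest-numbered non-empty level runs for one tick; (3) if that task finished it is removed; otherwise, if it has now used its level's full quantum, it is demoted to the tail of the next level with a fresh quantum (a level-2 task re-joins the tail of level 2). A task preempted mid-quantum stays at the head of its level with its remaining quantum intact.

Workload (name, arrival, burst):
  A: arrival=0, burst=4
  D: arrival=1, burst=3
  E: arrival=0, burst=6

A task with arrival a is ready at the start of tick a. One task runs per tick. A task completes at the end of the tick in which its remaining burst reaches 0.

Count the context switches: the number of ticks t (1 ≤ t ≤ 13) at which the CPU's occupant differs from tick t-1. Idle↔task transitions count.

t=0: L0/L1/L2 = AE/-/- → run A
t=1: L0/L1/L2 = AED/-/- → run A
t=2: L0/L1/L2 = AED/-/- → run A
t=3: L0/L1/L2 = ED/A/- → run E
t=4: L0/L1/L2 = ED/A/- → run E
t=5: L0/L1/L2 = ED/A/- → run E
t=6: L0/L1/L2 = D/AE/- → run D
t=7: L0/L1/L2 = D/AE/- → run D
t=8: L0/L1/L2 = D/AE/- → run D
t=9: L0/L1/L2 = -/AE/- → run A
t=10: L0/L1/L2 = -/E/- → run E
t=11: L0/L1/L2 = -/E/- → run E
t=12: L0/L1/L2 = -/E/- → run E
t=13: (idle)

context switches = 5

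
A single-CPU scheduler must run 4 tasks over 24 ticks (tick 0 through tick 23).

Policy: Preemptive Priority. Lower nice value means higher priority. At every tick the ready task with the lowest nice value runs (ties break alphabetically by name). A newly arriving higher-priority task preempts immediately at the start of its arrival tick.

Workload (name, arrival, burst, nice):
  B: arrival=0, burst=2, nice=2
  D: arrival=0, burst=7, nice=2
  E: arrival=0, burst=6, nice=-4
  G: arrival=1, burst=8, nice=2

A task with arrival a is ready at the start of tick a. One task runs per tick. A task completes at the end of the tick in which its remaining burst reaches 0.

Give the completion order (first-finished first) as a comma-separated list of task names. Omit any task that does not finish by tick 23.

t=0: ready={B,D,E} → run E
t=1: ready={B,D,E,G} → run E
t=2: ready={B,D,E,G} → run E
t=3: ready={B,D,E,G} → run E
t=4: ready={B,D,E,G} → run E
t=5: ready={B,D,E,G} → run E
t=6: ready={B,D,G} → run B
t=7: ready={B,D,G} → run B
t=8: ready={D,G} → run D
t=9: ready={D,G} → run D
t=10: ready={D,G} → run D
t=11: ready={D,G} → run D
t=12: ready={D,G} → run D
t=13: ready={D,G} → run D
t=14: ready={D,G} → run D
t=15: ready={G} → run G
t=16: ready={G} → run G
t=17: ready={G} → run G
t=18: ready={G} → run G
t=19: ready={G} → run G
t=20: ready={G} → run G
t=21: ready={G} → run G
t=22: ready={G} → run G
t=23: (idle)

completion order = E, B, D, G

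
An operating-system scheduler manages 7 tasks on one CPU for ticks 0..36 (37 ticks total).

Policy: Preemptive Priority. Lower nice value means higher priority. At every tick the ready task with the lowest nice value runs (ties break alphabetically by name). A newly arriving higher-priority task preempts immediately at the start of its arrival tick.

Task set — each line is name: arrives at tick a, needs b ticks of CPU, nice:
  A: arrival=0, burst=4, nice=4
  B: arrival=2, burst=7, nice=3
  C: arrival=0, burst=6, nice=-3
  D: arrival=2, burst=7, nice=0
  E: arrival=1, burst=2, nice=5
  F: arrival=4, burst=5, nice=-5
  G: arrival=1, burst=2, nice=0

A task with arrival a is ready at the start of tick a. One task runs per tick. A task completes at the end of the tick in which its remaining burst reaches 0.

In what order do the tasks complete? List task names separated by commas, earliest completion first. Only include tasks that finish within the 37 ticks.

completion order = F, C, D, G, B, A, E

t=0: ready={A,C} → run C
t=1: ready={A,C,E,G} → run C
t=2: ready={A,B,C,D,E,G} → run C
t=3: ready={A,B,C,D,E,G} → run C
t=4: ready={A,B,C,D,E,F,G} → run F
t=5: ready={A,B,C,D,E,F,G} → run F
t=6: ready={A,B,C,D,E,F,G} → run F
t=7: ready={A,B,C,D,E,F,G} → run F
t=8: ready={A,B,C,D,E,F,G} → run F
t=9: ready={A,B,C,D,E,G} → run C
t=10: ready={A,B,C,D,E,G} → run C
t=11: ready={A,B,D,E,G} → run D
t=12: ready={A,B,D,E,G} → run D
t=13: ready={A,B,D,E,G} → run D
t=14: ready={A,B,D,E,G} → run D
t=15: ready={A,B,D,E,G} → run D
t=16: ready={A,B,D,E,G} → run D
t=17: ready={A,B,D,E,G} → run D
t=18: ready={A,B,E,G} → run G
t=19: ready={A,B,E,G} → run G
t=20: ready={A,B,E} → run B
t=21: ready={A,B,E} → run B
t=22: ready={A,B,E} → run B
t=23: ready={A,B,E} → run B
t=24: ready={A,B,E} → run B
t=25: ready={A,B,E} → run B
t=26: ready={A,B,E} → run B
t=27: ready={A,E} → run A
t=28: ready={A,E} → run A
t=29: ready={A,E} → run A
t=30: ready={A,E} → run A
t=31: ready={E} → run E
t=32: ready={E} → run E
t=33: (idle)
t=34: (idle)
t=35: (idle)
t=36: (idle)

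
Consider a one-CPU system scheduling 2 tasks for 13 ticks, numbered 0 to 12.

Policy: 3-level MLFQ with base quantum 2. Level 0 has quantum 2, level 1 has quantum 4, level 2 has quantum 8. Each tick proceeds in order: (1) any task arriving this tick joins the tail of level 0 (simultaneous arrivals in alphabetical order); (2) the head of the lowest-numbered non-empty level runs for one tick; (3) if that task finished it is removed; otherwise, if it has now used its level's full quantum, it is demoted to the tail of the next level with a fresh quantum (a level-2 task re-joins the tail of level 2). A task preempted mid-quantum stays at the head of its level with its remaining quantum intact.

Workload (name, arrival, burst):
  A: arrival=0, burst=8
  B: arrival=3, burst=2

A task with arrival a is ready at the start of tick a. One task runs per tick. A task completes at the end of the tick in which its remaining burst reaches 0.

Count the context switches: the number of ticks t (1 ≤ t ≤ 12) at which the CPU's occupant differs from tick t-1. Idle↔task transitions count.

context switches = 3

t=0: L0/L1/L2 = A/-/- → run A
t=1: L0/L1/L2 = A/-/- → run A
t=2: L0/L1/L2 = -/A/- → run A
t=3: L0/L1/L2 = B/A/- → run B
t=4: L0/L1/L2 = B/A/- → run B
t=5: L0/L1/L2 = -/A/- → run A
t=6: L0/L1/L2 = -/A/- → run A
t=7: L0/L1/L2 = -/A/- → run A
t=8: L0/L1/L2 = -/-/A → run A
t=9: L0/L1/L2 = -/-/A → run A
t=10: (idle)
t=11: (idle)
t=12: (idle)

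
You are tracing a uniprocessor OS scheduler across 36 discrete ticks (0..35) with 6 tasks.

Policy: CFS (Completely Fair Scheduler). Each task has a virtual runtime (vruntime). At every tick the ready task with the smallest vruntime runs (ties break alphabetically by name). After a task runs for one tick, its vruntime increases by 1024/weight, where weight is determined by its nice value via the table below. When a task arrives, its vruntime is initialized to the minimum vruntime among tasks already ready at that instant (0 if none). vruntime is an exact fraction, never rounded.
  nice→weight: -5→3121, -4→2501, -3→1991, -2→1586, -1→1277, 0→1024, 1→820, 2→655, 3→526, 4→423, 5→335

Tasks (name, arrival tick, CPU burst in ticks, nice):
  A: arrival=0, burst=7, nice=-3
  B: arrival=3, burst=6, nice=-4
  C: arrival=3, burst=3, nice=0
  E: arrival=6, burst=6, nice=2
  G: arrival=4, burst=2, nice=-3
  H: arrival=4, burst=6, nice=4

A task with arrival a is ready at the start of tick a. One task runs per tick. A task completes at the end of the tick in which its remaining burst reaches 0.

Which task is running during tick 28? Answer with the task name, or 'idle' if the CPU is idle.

running at tick 28 = H

t=0: vr[A=0] → run A
t=1: vr[A=1024/1991] → run A
t=2: vr[A=2048/1991] → run A
t=3: vr[A=3072/1991 B=3072/1991 C=3072/1991] → run A
t=4: vr[A=4096/1991 B=3072/1991 C=3072/1991 G=3072/1991 H=3072/1991] → run B
t=5: vr[A=4096/1991 B=9721856/4979491 C=3072/1991 G=3072/1991 H=3072/1991] → run C
t=6: vr[A=4096/1991 B=9721856/4979491 C=5063/1991 E=3072/1991 G=3072/1991 H=3072/1991] → run E
t=7: vr[A=4096/1991 B=9721856/4979491 C=5063/1991 E=4050944/1304105 G=3072/1991 H=3072/1991] → run G
t=8: vr[A=4096/1991 B=9721856/4979491 C=5063/1991 E=4050944/1304105 G=4096/1991 H=3072/1991] → run H
t=9: vr[A=4096/1991 B=9721856/4979491 C=5063/1991 E=4050944/1304105 G=4096/1991 H=3338240/842193] → run B
t=10: vr[A=4096/1991 B=11760640/4979491 C=5063/1991 E=4050944/1304105 G=4096/1991 H=3338240/842193] → run A
t=11: vr[A=5120/1991 B=11760640/4979491 C=5063/1991 E=4050944/1304105 G=4096/1991 H=3338240/842193] → run G
t=12: vr[A=5120/1991 B=11760640/4979491 C=5063/1991 E=4050944/1304105 H=3338240/842193] → run B
t=13: vr[A=5120/1991 B=13799424/4979491 C=5063/1991 E=4050944/1304105 H=3338240/842193] → run C
t=14: vr[A=5120/1991 B=13799424/4979491 C=7054/1991 E=4050944/1304105 H=3338240/842193] → run A
t=15: vr[A=6144/1991 B=13799424/4979491 C=7054/1991 E=4050944/1304105 H=3338240/842193] → run B
t=16: vr[A=6144/1991 B=15838208/4979491 C=7054/1991 E=4050944/1304105 H=3338240/842193] → run A
t=17: vr[B=15838208/4979491 C=7054/1991 E=4050944/1304105 H=3338240/842193] → run E
t=18: vr[B=15838208/4979491 C=7054/1991 E=6089728/1304105 H=3338240/842193] → run B
t=19: vr[B=17876992/4979491 C=7054/1991 E=6089728/1304105 H=3338240/842193] → run C
t=20: vr[B=17876992/4979491 E=6089728/1304105 H=3338240/842193] → run B
t=21: vr[E=6089728/1304105 H=3338240/842193] → run H
t=22: vr[E=6089728/1304105 H=5377024/842193] → run E
t=23: vr[E=8128512/1304105 H=5377024/842193] → run E
t=24: vr[E=10167296/1304105 H=5377024/842193] → run H
t=25: vr[E=10167296/1304105 H=2471936/280731] → run E
t=26: vr[E=2441216/260821 H=2471936/280731] → run H
t=27: vr[E=2441216/260821 H=9454592/842193] → run E
t=28: vr[H=9454592/842193] → run H
t=29: vr[H=11493376/842193] → run H
t=30: (idle)
t=31: (idle)
t=32: (idle)
t=33: (idle)
t=34: (idle)
t=35: (idle)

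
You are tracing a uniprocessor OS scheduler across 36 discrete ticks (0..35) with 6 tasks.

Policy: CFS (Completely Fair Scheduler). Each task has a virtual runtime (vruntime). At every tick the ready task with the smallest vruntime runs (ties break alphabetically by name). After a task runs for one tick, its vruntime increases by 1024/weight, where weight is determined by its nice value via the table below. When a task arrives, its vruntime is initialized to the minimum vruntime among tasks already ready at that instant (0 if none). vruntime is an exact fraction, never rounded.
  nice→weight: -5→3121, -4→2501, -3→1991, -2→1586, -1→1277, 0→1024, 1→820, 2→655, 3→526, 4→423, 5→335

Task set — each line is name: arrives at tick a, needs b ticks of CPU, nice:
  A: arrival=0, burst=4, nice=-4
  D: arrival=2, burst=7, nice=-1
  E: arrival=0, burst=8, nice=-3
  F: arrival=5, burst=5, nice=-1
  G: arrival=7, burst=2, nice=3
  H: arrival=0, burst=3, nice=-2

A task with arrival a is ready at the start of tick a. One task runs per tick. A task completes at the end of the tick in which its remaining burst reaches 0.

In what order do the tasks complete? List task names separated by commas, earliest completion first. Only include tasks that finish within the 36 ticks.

t=0: vr[A=0 E=0 H=0] → run A
t=1: vr[A=1024/2501 E=0 H=0] → run E
t=2: vr[A=1024/2501 D=0 E=1024/1991 H=0] → run D
t=3: vr[A=1024/2501 D=1024/1277 E=1024/1991 H=0] → run H
t=4: vr[A=1024/2501 D=1024/1277 E=1024/1991 H=512/793] → run A
t=5: vr[A=2048/2501 D=1024/1277 E=1024/1991 F=1024/1991 H=512/793] → run E
t=6: vr[A=2048/2501 D=1024/1277 E=2048/1991 F=1024/1991 H=512/793] → run F
t=7: vr[A=2048/2501 D=1024/1277 E=2048/1991 F=3346432/2542507 G=512/793 H=512/793] → run G
t=8: vr[A=2048/2501 D=1024/1277 E=2048/1991 F=3346432/2542507 G=540672/208559 H=512/793] → run H
t=9: vr[A=2048/2501 D=1024/1277 E=2048/1991 F=3346432/2542507 G=540672/208559 H=1024/793] → run D
t=10: vr[A=2048/2501 D=2048/1277 E=2048/1991 F=3346432/2542507 G=540672/208559 H=1024/793] → run A
t=11: vr[A=3072/2501 D=2048/1277 E=2048/1991 F=3346432/2542507 G=540672/208559 H=1024/793] → run E
t=12: vr[A=3072/2501 D=2048/1277 E=3072/1991 F=3346432/2542507 G=540672/208559 H=1024/793] → run A
t=13: vr[D=2048/1277 E=3072/1991 F=3346432/2542507 G=540672/208559 H=1024/793] → run H
t=14: vr[D=2048/1277 E=3072/1991 F=3346432/2542507 G=540672/208559] → run F
t=15: vr[D=2048/1277 E=3072/1991 F=5385216/2542507 G=540672/208559] → run E
t=16: vr[D=2048/1277 E=4096/1991 F=5385216/2542507 G=540672/208559] → run D
t=17: vr[D=3072/1277 E=4096/1991 F=5385216/2542507 G=540672/208559] → run E
t=18: vr[D=3072/1277 E=5120/1991 F=5385216/2542507 G=540672/208559] → run F
t=19: vr[D=3072/1277 E=5120/1991 F=7424000/2542507 G=540672/208559] → run D
t=20: vr[D=4096/1277 E=5120/1991 F=7424000/2542507 G=540672/208559] → run E
t=21: vr[D=4096/1277 E=6144/1991 F=7424000/2542507 G=540672/208559] → run G
t=22: vr[D=4096/1277 E=6144/1991 F=7424000/2542507] → run F
t=23: vr[D=4096/1277 E=6144/1991 F=9462784/2542507] → run E
t=24: vr[D=4096/1277 E=7168/1991 F=9462784/2542507] → run D
t=25: vr[D=5120/1277 E=7168/1991 F=9462784/2542507] → run E
t=26: vr[D=5120/1277 F=9462784/2542507] → run F
t=27: vr[D=5120/1277] → run D
t=28: vr[D=6144/1277] → run D
t=29: (idle)
t=30: (idle)
t=31: (idle)
t=32: (idle)
t=33: (idle)
t=34: (idle)
t=35: (idle)

completion order = A, H, G, E, F, D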